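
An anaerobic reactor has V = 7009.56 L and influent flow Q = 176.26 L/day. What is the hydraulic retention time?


HRT = V / Q
= 7009.56 / 176.26
= 39.7683 days

39.7683 days


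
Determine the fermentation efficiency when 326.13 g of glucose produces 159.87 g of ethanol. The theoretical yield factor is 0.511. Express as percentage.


Fermentation efficiency = (actual / (0.511 * glucose)) * 100
= (159.87 / (0.511 * 326.13)) * 100
= 95.9302%

95.9302%


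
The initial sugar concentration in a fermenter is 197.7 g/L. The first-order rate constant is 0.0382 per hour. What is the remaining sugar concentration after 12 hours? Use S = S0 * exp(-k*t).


S = S0 * exp(-k * t)
S = 197.7 * exp(-0.0382 * 12)
S = 125.0046 g/L

125.0046 g/L


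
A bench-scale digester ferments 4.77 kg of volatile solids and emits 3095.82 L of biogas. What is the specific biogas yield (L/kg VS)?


Y = V / VS
= 3095.82 / 4.77
= 649.0189 L/kg VS

649.0189 L/kg VS


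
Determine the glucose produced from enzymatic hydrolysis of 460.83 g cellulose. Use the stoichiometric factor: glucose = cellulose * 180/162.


glucose = cellulose * 180/162
= 460.83 * 180/162
= 512.0333 g

512.0333 g


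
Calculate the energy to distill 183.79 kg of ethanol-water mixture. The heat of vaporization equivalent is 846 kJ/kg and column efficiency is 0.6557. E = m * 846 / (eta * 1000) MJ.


E = m * 846 / (eta * 1000)
= 183.79 * 846 / (0.6557 * 1000)
= 237.1303 MJ

237.1303 MJ


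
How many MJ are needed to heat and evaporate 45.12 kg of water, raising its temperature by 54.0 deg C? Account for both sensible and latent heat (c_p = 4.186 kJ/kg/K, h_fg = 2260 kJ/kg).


E = m_water * (4.186 * dT + 2260) / 1000
= 45.12 * (4.186 * 54.0 + 2260) / 1000
= 112.1703 MJ

112.1703 MJ


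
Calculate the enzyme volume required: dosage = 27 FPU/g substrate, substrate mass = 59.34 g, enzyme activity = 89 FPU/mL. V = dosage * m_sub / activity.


V = dosage * m_sub / activity
V = 27 * 59.34 / 89
V = 18.0020 mL

18.0020 mL


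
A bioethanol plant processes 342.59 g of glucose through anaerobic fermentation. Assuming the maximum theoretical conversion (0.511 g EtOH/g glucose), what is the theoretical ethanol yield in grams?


Theoretical ethanol yield: m_EtOH = 0.511 * m_glucose
m_EtOH = 0.511 * 342.59 = 175.0635 g

175.0635 g


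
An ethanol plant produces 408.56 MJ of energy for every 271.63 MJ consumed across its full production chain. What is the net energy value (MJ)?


NEV = E_out - E_in
= 408.56 - 271.63
= 136.9300 MJ

136.9300 MJ


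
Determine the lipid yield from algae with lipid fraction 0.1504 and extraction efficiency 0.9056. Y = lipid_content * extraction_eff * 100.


Y = lipid_content * extraction_eff * 100
= 0.1504 * 0.9056 * 100
= 13.6202%

13.6202%


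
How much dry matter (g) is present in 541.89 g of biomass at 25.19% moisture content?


Wd = Ww * (1 - MC/100)
= 541.89 * (1 - 25.19/100)
= 405.3879 g

405.3879 g


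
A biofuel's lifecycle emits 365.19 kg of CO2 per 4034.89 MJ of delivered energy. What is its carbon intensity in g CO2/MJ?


CI = CO2 * 1000 / E
= 365.19 * 1000 / 4034.89
= 90.5080 g CO2/MJ

90.5080 g CO2/MJ


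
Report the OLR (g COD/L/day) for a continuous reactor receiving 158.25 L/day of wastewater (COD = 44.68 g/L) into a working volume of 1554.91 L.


OLR = Q * S / V
= 158.25 * 44.68 / 1554.91
= 4.5473 g/L/day

4.5473 g/L/day


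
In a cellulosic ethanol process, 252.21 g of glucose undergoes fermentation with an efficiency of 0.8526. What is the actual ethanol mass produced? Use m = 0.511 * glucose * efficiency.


Actual ethanol: m = 0.511 * 252.21 * 0.8526
m = 109.8825 g

109.8825 g


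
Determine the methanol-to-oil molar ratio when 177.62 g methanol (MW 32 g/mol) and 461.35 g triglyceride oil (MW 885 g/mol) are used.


Molar ratio = n_MeOH / n_oil = (MeOH/32) / (oil/885) = (MeOH * 885) / (32 * oil)
= (177.62 * 885) / (32 * 461.35)
= 10.6477

10.6477


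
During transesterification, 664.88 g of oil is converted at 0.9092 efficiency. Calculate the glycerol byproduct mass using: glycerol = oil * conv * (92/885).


glycerol = oil * conv * (92/885)
= 664.88 * 0.9092 * 92 / 885
= 62.8416 g

62.8416 g


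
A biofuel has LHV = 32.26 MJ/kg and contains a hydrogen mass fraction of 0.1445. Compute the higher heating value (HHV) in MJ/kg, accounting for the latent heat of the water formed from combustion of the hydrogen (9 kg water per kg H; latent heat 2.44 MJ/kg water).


HHV = LHV + H_frac * 9 * 2.44
= 32.26 + 0.1445 * 9 * 2.44
= 35.4332 MJ/kg

35.4332 MJ/kg


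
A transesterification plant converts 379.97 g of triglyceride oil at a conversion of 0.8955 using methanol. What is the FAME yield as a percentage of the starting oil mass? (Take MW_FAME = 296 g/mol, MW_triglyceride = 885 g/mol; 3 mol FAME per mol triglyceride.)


m_FAME = oil * conv * (3 * 296 / 885) = oil * conv * (888/885)
= 379.97 * 0.8955 * 888 / 885
= 341.4166 g
Y = m_FAME / oil * 100 = conv * (888/885) * 100
= 0.8955 * 888 / 885 * 100
= 89.85%

89.85%


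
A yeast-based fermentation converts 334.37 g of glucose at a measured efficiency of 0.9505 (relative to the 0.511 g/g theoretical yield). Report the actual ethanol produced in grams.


Actual ethanol: m = 0.511 * 334.37 * 0.9505
m = 162.4053 g

162.4053 g


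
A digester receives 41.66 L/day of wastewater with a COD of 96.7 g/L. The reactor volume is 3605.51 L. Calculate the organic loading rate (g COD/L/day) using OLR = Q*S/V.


OLR = Q * S / V
= 41.66 * 96.7 / 3605.51
= 1.1173 g/L/day

1.1173 g/L/day


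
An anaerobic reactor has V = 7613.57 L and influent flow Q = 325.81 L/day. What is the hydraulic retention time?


HRT = V / Q
= 7613.57 / 325.81
= 23.3681 days

23.3681 days


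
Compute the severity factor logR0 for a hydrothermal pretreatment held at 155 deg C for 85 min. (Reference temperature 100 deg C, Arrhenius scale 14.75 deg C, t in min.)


logR0 = log10(t * exp((T - 100) / 14.75))
= log10(85 * exp((155 - 100) / 14.75))
= 3.5488

3.5488


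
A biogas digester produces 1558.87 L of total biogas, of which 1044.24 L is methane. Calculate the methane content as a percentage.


CH4% = V_CH4 / V_total * 100
= 1044.24 / 1558.87 * 100
= 66.9870%

66.9870%


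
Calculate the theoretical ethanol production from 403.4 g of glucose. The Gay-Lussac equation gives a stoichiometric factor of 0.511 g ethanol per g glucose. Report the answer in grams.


Theoretical ethanol yield: m_EtOH = 0.511 * m_glucose
m_EtOH = 0.511 * 403.4 = 206.1374 g

206.1374 g


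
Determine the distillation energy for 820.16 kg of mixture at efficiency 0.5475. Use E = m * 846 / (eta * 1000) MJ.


E = m * 846 / (eta * 1000)
= 820.16 * 846 / (0.5475 * 1000)
= 1267.3157 MJ

1267.3157 MJ


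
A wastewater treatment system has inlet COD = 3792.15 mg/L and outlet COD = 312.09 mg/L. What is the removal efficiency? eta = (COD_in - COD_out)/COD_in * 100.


eta = (COD_in - COD_out) / COD_in * 100
= (3792.15 - 312.09) / 3792.15 * 100
= 91.7701%

91.7701%


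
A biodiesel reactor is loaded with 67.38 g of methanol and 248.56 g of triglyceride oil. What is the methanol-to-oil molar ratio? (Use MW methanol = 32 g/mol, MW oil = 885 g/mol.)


Molar ratio = n_MeOH / n_oil = (MeOH/32) / (oil/885) = (MeOH * 885) / (32 * oil)
= (67.38 * 885) / (32 * 248.56)
= 7.4971

7.4971


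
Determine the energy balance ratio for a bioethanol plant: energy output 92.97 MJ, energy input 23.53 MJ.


EROI = E_out / E_in
= 92.97 / 23.53
= 3.9511

3.9511


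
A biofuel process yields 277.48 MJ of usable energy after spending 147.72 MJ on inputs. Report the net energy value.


NEV = E_out - E_in
= 277.48 - 147.72
= 129.7600 MJ

129.7600 MJ


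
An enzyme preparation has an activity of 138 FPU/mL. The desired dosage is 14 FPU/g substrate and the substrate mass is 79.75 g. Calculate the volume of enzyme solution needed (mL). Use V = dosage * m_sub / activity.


V = dosage * m_sub / activity
V = 14 * 79.75 / 138
V = 8.0906 mL

8.0906 mL


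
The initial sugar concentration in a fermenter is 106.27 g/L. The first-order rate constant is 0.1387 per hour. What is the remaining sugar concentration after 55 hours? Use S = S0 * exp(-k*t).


S = S0 * exp(-k * t)
S = 106.27 * exp(-0.1387 * 55)
S = 0.0517 g/L

0.0517 g/L


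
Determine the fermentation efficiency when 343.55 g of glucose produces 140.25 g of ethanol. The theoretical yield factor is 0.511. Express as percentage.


Fermentation efficiency = (actual / (0.511 * glucose)) * 100
= (140.25 / (0.511 * 343.55)) * 100
= 79.8899%

79.8899%


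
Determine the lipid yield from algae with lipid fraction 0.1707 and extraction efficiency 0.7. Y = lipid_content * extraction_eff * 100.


Y = lipid_content * extraction_eff * 100
= 0.1707 * 0.7 * 100
= 11.9490%

11.9490%


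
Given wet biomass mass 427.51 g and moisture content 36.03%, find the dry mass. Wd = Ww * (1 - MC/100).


Wd = Ww * (1 - MC/100)
= 427.51 * (1 - 36.03/100)
= 273.4781 g

273.4781 g


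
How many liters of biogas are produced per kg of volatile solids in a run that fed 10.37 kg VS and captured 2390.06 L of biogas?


Y = V / VS
= 2390.06 / 10.37
= 230.4783 L/kg VS

230.4783 L/kg VS


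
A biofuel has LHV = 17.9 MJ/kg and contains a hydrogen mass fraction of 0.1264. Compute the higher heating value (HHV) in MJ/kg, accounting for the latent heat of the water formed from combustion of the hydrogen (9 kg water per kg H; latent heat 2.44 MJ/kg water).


HHV = LHV + H_frac * 9 * 2.44
= 17.9 + 0.1264 * 9 * 2.44
= 20.6757 MJ/kg

20.6757 MJ/kg


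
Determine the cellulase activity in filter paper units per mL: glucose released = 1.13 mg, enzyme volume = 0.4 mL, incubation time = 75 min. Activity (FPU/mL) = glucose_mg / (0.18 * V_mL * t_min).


Activity = glucose_mg / (0.18 mg/umol * V_mL * t_min)
= 1.13 / (0.18 * 0.4 * 75)
= 0.2093 FPU/mL

0.2093 FPU/mL


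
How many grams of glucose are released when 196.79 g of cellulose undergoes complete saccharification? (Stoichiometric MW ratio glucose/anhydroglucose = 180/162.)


glucose = cellulose * 180/162
= 196.79 * 180/162
= 218.6556 g

218.6556 g


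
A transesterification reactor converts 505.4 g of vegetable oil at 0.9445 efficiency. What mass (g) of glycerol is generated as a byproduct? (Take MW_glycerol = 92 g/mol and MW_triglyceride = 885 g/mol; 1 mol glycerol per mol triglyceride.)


glycerol = oil * conv * (92/885)
= 505.4 * 0.9445 * 92 / 885
= 49.6229 g

49.6229 g


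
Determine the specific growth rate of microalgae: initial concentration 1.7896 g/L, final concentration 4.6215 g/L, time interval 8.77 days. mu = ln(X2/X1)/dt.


mu = ln(X2/X1) / dt
= ln(4.6215/1.7896) / 8.77
= 0.1082 per day

0.1082 per day


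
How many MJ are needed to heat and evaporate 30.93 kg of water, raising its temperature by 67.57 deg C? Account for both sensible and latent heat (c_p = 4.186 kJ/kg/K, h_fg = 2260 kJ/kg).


E = m_water * (4.186 * dT + 2260) / 1000
= 30.93 * (4.186 * 67.57 + 2260) / 1000
= 78.6503 MJ

78.6503 MJ


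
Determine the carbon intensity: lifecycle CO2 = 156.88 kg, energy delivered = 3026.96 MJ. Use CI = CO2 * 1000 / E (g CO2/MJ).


CI = CO2 * 1000 / E
= 156.88 * 1000 / 3026.96
= 51.8276 g CO2/MJ

51.8276 g CO2/MJ


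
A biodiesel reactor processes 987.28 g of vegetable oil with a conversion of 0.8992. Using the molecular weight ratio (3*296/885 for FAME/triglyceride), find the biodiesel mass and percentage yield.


m_FAME = oil * conv * (3 * 296 / 885) = oil * conv * (888/885)
= 987.28 * 0.8992 * 888 / 885
= 890.7715 g
Y = m_FAME / oil * 100 = conv * (888/885) * 100
= 0.8992 * 888 / 885 * 100
= 90.22%

890.7715 g FAME; Y = 90.22%


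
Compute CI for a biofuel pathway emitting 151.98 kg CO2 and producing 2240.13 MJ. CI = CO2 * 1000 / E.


CI = CO2 * 1000 / E
= 151.98 * 1000 / 2240.13
= 67.8443 g CO2/MJ

67.8443 g CO2/MJ


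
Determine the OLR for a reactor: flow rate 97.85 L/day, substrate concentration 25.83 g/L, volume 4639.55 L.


OLR = Q * S / V
= 97.85 * 25.83 / 4639.55
= 0.5448 g/L/day

0.5448 g/L/day


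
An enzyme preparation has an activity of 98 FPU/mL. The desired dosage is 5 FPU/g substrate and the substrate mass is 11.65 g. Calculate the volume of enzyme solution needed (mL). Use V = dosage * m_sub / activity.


V = dosage * m_sub / activity
V = 5 * 11.65 / 98
V = 0.5944 mL

0.5944 mL


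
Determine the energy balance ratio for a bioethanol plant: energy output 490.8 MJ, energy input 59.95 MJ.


EROI = E_out / E_in
= 490.8 / 59.95
= 8.1868

8.1868


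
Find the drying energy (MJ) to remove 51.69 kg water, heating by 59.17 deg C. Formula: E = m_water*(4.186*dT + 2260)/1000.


E = m_water * (4.186 * dT + 2260) / 1000
= 51.69 * (4.186 * 59.17 + 2260) / 1000
= 129.6223 MJ

129.6223 MJ


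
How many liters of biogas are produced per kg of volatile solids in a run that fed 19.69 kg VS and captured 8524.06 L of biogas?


Y = V / VS
= 8524.06 / 19.69
= 432.9132 L/kg VS

432.9132 L/kg VS


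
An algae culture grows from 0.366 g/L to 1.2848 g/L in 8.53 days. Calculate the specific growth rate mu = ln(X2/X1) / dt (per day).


mu = ln(X2/X1) / dt
= ln(1.2848/0.366) / 8.53
= 0.1472 per day

0.1472 per day


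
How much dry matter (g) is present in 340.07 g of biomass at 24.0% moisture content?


Wd = Ww * (1 - MC/100)
= 340.07 * (1 - 24.0/100)
= 258.4532 g

258.4532 g


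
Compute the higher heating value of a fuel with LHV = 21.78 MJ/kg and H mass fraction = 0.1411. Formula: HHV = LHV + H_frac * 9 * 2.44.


HHV = LHV + H_frac * 9 * 2.44
= 21.78 + 0.1411 * 9 * 2.44
= 24.8786 MJ/kg

24.8786 MJ/kg


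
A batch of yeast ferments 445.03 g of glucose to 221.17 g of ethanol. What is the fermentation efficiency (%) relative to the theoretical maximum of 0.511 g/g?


Fermentation efficiency = (actual / (0.511 * glucose)) * 100
= (221.17 / (0.511 * 445.03)) * 100
= 97.2559%

97.2559%


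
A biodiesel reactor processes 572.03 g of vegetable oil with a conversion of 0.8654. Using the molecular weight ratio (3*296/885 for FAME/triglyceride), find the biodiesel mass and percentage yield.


m_FAME = oil * conv * (3 * 296 / 885) = oil * conv * (888/885)
= 572.03 * 0.8654 * 888 / 885
= 496.7128 g
Y = m_FAME / oil * 100 = conv * (888/885) * 100
= 0.8654 * 888 / 885 * 100
= 86.83%

496.7128 g FAME; Y = 86.83%


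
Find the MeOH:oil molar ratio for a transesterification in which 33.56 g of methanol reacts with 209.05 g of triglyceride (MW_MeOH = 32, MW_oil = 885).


Molar ratio = n_MeOH / n_oil = (MeOH/32) / (oil/885) = (MeOH * 885) / (32 * oil)
= (33.56 * 885) / (32 * 209.05)
= 4.4398

4.4398


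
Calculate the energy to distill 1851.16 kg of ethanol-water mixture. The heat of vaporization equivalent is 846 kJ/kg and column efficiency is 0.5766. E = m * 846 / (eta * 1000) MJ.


E = m * 846 / (eta * 1000)
= 1851.16 * 846 / (0.5766 * 1000)
= 2716.0620 MJ

2716.0620 MJ


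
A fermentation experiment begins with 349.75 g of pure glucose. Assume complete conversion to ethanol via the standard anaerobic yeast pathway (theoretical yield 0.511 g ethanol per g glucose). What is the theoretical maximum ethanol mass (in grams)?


Theoretical ethanol yield: m_EtOH = 0.511 * m_glucose
m_EtOH = 0.511 * 349.75 = 178.7223 g

178.7223 g


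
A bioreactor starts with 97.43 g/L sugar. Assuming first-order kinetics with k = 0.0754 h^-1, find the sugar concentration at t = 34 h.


S = S0 * exp(-k * t)
S = 97.43 * exp(-0.0754 * 34)
S = 7.5047 g/L

7.5047 g/L


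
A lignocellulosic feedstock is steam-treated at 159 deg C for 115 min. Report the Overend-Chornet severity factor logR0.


logR0 = log10(t * exp((T - 100) / 14.75))
= log10(115 * exp((159 - 100) / 14.75))
= 3.7979

3.7979


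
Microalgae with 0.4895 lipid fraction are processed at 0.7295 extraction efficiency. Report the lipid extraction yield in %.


Y = lipid_content * extraction_eff * 100
= 0.4895 * 0.7295 * 100
= 35.7090%

35.7090%


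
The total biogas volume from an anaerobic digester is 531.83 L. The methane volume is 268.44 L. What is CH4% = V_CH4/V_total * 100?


CH4% = V_CH4 / V_total * 100
= 268.44 / 531.83 * 100
= 50.4748%

50.4748%


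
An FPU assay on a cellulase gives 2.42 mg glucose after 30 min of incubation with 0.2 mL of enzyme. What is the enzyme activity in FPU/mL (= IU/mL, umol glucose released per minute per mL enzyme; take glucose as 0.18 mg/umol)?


Activity = glucose_mg / (0.18 mg/umol * V_mL * t_min)
= 2.42 / (0.18 * 0.2 * 30)
= 2.2407 FPU/mL

2.2407 FPU/mL


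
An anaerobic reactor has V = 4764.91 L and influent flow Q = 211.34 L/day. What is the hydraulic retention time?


HRT = V / Q
= 4764.91 / 211.34
= 22.5462 days

22.5462 days


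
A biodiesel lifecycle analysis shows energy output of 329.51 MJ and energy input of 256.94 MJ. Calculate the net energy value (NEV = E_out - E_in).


NEV = E_out - E_in
= 329.51 - 256.94
= 72.5700 MJ

72.5700 MJ


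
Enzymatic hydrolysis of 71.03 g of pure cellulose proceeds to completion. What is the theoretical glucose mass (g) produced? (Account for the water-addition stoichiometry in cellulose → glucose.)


glucose = cellulose * 180/162
= 71.03 * 180/162
= 78.9222 g

78.9222 g


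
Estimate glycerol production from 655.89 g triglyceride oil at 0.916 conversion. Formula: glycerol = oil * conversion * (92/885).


glycerol = oil * conv * (92/885)
= 655.89 * 0.916 * 92 / 885
= 62.4556 g

62.4556 g


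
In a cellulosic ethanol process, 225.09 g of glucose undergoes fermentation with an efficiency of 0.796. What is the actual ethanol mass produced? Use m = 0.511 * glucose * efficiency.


Actual ethanol: m = 0.511 * 225.09 * 0.796
m = 91.5567 g

91.5567 g


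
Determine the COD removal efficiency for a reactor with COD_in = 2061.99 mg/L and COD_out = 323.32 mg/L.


eta = (COD_in - COD_out) / COD_in * 100
= (2061.99 - 323.32) / 2061.99 * 100
= 84.3200%

84.3200%


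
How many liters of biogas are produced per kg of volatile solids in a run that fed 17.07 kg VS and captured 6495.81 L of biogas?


Y = V / VS
= 6495.81 / 17.07
= 380.5395 L/kg VS

380.5395 L/kg VS


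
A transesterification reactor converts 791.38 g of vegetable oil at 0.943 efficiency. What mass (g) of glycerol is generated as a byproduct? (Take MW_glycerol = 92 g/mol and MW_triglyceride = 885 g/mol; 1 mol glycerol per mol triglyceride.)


glycerol = oil * conv * (92/885)
= 791.38 * 0.943 * 92 / 885
= 77.5785 g

77.5785 g


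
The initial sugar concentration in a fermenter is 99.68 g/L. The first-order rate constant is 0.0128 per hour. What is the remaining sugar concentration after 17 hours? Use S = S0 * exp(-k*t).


S = S0 * exp(-k * t)
S = 99.68 * exp(-0.0128 * 17)
S = 80.1873 g/L

80.1873 g/L


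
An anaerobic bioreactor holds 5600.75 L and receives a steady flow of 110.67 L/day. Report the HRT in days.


HRT = V / Q
= 5600.75 / 110.67
= 50.6077 days

50.6077 days


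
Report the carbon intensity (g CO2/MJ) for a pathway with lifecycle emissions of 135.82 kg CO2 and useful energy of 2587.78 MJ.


CI = CO2 * 1000 / E
= 135.82 * 1000 / 2587.78
= 52.4851 g CO2/MJ

52.4851 g CO2/MJ


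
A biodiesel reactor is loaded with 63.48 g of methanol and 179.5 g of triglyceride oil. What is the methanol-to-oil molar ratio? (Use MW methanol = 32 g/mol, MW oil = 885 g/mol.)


Molar ratio = n_MeOH / n_oil = (MeOH/32) / (oil/885) = (MeOH * 885) / (32 * oil)
= (63.48 * 885) / (32 * 179.5)
= 9.7806

9.7806


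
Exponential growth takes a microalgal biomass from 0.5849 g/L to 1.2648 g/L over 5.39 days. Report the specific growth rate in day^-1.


mu = ln(X2/X1) / dt
= ln(1.2648/0.5849) / 5.39
= 0.1431 per day

0.1431 per day


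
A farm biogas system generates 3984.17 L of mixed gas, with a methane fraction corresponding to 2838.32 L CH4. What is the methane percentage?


CH4% = V_CH4 / V_total * 100
= 2838.32 / 3984.17 * 100
= 71.2399%

71.2399%


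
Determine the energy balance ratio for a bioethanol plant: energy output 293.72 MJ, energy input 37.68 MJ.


EROI = E_out / E_in
= 293.72 / 37.68
= 7.7951

7.7951


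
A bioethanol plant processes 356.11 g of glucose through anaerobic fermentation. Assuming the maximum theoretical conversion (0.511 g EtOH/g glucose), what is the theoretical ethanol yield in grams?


Theoretical ethanol yield: m_EtOH = 0.511 * m_glucose
m_EtOH = 0.511 * 356.11 = 181.9722 g

181.9722 g


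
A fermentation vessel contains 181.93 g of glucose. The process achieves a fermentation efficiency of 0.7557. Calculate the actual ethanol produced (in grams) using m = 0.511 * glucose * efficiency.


Actual ethanol: m = 0.511 * 181.93 * 0.7557
m = 70.2546 g

70.2546 g


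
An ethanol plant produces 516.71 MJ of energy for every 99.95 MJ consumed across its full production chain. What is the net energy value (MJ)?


NEV = E_out - E_in
= 516.71 - 99.95
= 416.7600 MJ

416.7600 MJ


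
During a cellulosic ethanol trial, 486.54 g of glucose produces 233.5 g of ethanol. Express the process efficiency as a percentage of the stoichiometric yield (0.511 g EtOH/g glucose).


Fermentation efficiency = (actual / (0.511 * glucose)) * 100
= (233.5 / (0.511 * 486.54)) * 100
= 93.9177%

93.9177%


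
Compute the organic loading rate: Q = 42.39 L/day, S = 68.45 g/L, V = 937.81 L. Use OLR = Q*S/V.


OLR = Q * S / V
= 42.39 * 68.45 / 937.81
= 3.0940 g/L/day

3.0940 g/L/day


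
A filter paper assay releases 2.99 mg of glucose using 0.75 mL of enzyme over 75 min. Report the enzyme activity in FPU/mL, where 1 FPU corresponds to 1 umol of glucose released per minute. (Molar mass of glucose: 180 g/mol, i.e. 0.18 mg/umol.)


Activity = glucose_mg / (0.18 mg/umol * V_mL * t_min)
= 2.99 / (0.18 * 0.75 * 75)
= 0.2953 FPU/mL

0.2953 FPU/mL


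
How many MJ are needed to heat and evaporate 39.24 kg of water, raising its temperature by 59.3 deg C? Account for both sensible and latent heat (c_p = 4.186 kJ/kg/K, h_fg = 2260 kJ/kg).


E = m_water * (4.186 * dT + 2260) / 1000
= 39.24 * (4.186 * 59.3 + 2260) / 1000
= 98.4229 MJ

98.4229 MJ


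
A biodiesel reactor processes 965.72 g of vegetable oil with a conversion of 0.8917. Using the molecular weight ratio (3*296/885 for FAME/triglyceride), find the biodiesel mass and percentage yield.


m_FAME = oil * conv * (3 * 296 / 885) = oil * conv * (888/885)
= 965.72 * 0.8917 * 888 / 885
= 864.0516 g
Y = m_FAME / oil * 100 = conv * (888/885) * 100
= 0.8917 * 888 / 885 * 100
= 89.47%

864.0516 g FAME; Y = 89.47%


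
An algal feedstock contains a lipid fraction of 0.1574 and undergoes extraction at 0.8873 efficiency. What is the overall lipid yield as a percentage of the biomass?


Y = lipid_content * extraction_eff * 100
= 0.1574 * 0.8873 * 100
= 13.9661%

13.9661%


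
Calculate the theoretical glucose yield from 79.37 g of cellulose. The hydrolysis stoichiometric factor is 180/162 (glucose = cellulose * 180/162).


glucose = cellulose * 180/162
= 79.37 * 180/162
= 88.1889 g

88.1889 g


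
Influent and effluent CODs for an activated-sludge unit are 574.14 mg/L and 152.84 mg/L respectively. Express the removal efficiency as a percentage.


eta = (COD_in - COD_out) / COD_in * 100
= (574.14 - 152.84) / 574.14 * 100
= 73.3793%

73.3793%


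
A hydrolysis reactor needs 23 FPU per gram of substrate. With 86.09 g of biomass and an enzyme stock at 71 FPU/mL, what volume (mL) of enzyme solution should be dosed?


V = dosage * m_sub / activity
V = 23 * 86.09 / 71
V = 27.8883 mL

27.8883 mL


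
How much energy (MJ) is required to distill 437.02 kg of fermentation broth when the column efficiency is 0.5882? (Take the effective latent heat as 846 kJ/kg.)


E = m * 846 / (eta * 1000)
= 437.02 * 846 / (0.5882 * 1000)
= 628.5599 MJ

628.5599 MJ


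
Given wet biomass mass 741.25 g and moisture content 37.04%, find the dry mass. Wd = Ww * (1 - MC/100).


Wd = Ww * (1 - MC/100)
= 741.25 * (1 - 37.04/100)
= 466.6910 g

466.6910 g


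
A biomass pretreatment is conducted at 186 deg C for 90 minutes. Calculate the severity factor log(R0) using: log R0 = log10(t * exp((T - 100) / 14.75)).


logR0 = log10(t * exp((T - 100) / 14.75))
= log10(90 * exp((186 - 100) / 14.75))
= 4.4864

4.4864


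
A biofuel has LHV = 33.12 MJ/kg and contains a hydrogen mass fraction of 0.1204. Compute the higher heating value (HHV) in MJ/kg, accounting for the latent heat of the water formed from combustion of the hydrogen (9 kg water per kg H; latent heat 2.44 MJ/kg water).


HHV = LHV + H_frac * 9 * 2.44
= 33.12 + 0.1204 * 9 * 2.44
= 35.7640 MJ/kg

35.7640 MJ/kg


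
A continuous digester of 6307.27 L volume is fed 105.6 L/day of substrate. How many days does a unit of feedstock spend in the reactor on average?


HRT = V / Q
= 6307.27 / 105.6
= 59.7279 days

59.7279 days


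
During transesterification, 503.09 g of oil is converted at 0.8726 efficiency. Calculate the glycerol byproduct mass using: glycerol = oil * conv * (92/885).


glycerol = oil * conv * (92/885)
= 503.09 * 0.8726 * 92 / 885
= 45.6358 g

45.6358 g


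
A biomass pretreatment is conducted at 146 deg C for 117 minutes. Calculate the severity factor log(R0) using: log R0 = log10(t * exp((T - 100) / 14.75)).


logR0 = log10(t * exp((T - 100) / 14.75))
= log10(117 * exp((146 - 100) / 14.75))
= 3.4226

3.4226


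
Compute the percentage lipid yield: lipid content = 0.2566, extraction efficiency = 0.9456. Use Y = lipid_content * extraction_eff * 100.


Y = lipid_content * extraction_eff * 100
= 0.2566 * 0.9456 * 100
= 24.2641%

24.2641%


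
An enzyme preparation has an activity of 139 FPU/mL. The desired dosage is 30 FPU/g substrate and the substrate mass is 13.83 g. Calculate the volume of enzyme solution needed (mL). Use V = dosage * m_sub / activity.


V = dosage * m_sub / activity
V = 30 * 13.83 / 139
V = 2.9849 mL

2.9849 mL


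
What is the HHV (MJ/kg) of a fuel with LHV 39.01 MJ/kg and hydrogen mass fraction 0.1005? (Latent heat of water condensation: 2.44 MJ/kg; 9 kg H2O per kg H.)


HHV = LHV + H_frac * 9 * 2.44
= 39.01 + 0.1005 * 9 * 2.44
= 41.2170 MJ/kg

41.2170 MJ/kg


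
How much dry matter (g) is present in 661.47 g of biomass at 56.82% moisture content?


Wd = Ww * (1 - MC/100)
= 661.47 * (1 - 56.82/100)
= 285.6227 g

285.6227 g


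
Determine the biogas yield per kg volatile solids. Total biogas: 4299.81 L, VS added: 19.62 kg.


Y = V / VS
= 4299.81 / 19.62
= 219.1544 L/kg VS

219.1544 L/kg VS


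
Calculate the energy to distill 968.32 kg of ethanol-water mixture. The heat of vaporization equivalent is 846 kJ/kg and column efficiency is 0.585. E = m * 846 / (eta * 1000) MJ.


E = m * 846 / (eta * 1000)
= 968.32 * 846 / (0.585 * 1000)
= 1400.3397 MJ

1400.3397 MJ


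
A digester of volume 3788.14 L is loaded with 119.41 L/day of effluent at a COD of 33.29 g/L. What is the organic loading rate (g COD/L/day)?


OLR = Q * S / V
= 119.41 * 33.29 / 3788.14
= 1.0494 g/L/day

1.0494 g/L/day


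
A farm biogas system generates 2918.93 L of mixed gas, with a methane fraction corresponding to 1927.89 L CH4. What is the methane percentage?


CH4% = V_CH4 / V_total * 100
= 1927.89 / 2918.93 * 100
= 66.0478%

66.0478%


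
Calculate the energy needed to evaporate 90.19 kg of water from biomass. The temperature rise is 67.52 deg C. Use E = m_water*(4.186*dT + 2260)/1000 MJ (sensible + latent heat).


E = m_water * (4.186 * dT + 2260) / 1000
= 90.19 * (4.186 * 67.52 + 2260) / 1000
= 229.3206 MJ

229.3206 MJ


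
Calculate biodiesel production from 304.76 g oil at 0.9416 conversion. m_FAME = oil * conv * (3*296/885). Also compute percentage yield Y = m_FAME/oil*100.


m_FAME = oil * conv * (3 * 296 / 885) = oil * conv * (888/885)
= 304.76 * 0.9416 * 888 / 885
= 287.9348 g
Y = m_FAME / oil * 100 = conv * (888/885) * 100
= 0.9416 * 888 / 885 * 100
= 94.48%

287.9348 g FAME; Y = 94.48%


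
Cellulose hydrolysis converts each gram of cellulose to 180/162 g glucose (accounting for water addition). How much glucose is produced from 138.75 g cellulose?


glucose = cellulose * 180/162
= 138.75 * 180/162
= 154.1667 g

154.1667 g


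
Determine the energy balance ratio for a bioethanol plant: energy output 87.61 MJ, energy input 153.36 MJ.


EROI = E_out / E_in
= 87.61 / 153.36
= 0.5713

0.5713


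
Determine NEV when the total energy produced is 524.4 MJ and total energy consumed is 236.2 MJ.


NEV = E_out - E_in
= 524.4 - 236.2
= 288.2000 MJ

288.2000 MJ


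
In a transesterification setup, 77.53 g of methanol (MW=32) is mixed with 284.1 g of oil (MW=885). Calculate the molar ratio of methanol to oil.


Molar ratio = n_MeOH / n_oil = (MeOH/32) / (oil/885) = (MeOH * 885) / (32 * oil)
= (77.53 * 885) / (32 * 284.1)
= 7.5473

7.5473


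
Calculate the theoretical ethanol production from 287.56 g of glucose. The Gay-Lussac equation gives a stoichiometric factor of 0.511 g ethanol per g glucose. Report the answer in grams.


Theoretical ethanol yield: m_EtOH = 0.511 * m_glucose
m_EtOH = 0.511 * 287.56 = 146.9432 g

146.9432 g


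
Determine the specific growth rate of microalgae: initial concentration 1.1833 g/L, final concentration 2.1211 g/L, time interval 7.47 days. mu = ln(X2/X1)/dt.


mu = ln(X2/X1) / dt
= ln(2.1211/1.1833) / 7.47
= 0.0781 per day

0.0781 per day


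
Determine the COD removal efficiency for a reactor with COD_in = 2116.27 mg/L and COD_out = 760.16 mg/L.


eta = (COD_in - COD_out) / COD_in * 100
= (2116.27 - 760.16) / 2116.27 * 100
= 64.0802%

64.0802%


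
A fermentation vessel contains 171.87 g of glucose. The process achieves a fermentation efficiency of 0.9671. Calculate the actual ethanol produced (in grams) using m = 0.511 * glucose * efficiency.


Actual ethanol: m = 0.511 * 171.87 * 0.9671
m = 84.9361 g

84.9361 g


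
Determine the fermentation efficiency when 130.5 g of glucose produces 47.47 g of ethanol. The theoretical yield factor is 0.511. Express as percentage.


Fermentation efficiency = (actual / (0.511 * glucose)) * 100
= (47.47 / (0.511 * 130.5)) * 100
= 71.1849%

71.1849%


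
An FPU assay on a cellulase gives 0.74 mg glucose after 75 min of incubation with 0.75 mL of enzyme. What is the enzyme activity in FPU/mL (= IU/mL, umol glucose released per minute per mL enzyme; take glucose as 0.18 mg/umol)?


Activity = glucose_mg / (0.18 mg/umol * V_mL * t_min)
= 0.74 / (0.18 * 0.75 * 75)
= 0.0731 FPU/mL

0.0731 FPU/mL


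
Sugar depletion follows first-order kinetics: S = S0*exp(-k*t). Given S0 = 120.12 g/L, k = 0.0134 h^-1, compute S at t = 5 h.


S = S0 * exp(-k * t)
S = 120.12 * exp(-0.0134 * 5)
S = 112.3356 g/L

112.3356 g/L


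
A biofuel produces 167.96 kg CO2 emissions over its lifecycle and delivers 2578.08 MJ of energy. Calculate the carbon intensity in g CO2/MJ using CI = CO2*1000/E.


CI = CO2 * 1000 / E
= 167.96 * 1000 / 2578.08
= 65.1493 g CO2/MJ

65.1493 g CO2/MJ


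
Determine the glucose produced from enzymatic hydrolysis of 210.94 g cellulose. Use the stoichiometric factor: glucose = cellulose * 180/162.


glucose = cellulose * 180/162
= 210.94 * 180/162
= 234.3778 g

234.3778 g


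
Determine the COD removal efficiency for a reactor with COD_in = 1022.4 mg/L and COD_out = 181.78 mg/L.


eta = (COD_in - COD_out) / COD_in * 100
= (1022.4 - 181.78) / 1022.4 * 100
= 82.2203%

82.2203%


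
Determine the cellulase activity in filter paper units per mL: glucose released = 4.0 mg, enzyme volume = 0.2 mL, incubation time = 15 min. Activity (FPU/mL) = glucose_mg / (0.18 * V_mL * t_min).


Activity = glucose_mg / (0.18 mg/umol * V_mL * t_min)
= 4.0 / (0.18 * 0.2 * 15)
= 7.4074 FPU/mL

7.4074 FPU/mL


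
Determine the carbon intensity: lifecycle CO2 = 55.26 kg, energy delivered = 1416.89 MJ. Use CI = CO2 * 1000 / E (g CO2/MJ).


CI = CO2 * 1000 / E
= 55.26 * 1000 / 1416.89
= 39.0009 g CO2/MJ

39.0009 g CO2/MJ


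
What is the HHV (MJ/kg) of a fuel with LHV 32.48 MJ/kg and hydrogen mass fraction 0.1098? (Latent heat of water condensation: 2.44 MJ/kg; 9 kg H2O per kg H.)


HHV = LHV + H_frac * 9 * 2.44
= 32.48 + 0.1098 * 9 * 2.44
= 34.8912 MJ/kg

34.8912 MJ/kg


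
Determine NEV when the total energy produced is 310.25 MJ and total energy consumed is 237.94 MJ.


NEV = E_out - E_in
= 310.25 - 237.94
= 72.3100 MJ

72.3100 MJ


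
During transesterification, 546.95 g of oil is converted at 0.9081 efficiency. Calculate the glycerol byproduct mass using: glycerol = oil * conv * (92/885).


glycerol = oil * conv * (92/885)
= 546.95 * 0.9081 * 92 / 885
= 51.6328 g

51.6328 g


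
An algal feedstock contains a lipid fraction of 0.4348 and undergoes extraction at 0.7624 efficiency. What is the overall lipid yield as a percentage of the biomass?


Y = lipid_content * extraction_eff * 100
= 0.4348 * 0.7624 * 100
= 33.1492%

33.1492%


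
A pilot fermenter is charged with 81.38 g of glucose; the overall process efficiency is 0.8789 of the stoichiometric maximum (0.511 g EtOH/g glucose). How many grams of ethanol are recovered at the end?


Actual ethanol: m = 0.511 * 81.38 * 0.8789
m = 36.5492 g

36.5492 g


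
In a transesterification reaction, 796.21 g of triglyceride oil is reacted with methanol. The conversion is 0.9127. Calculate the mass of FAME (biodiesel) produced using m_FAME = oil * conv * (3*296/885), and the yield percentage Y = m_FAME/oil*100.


m_FAME = oil * conv * (3 * 296 / 885) = oil * conv * (888/885)
= 796.21 * 0.9127 * 888 / 885
= 729.1643 g
Y = m_FAME / oil * 100 = conv * (888/885) * 100
= 0.9127 * 888 / 885 * 100
= 91.58%

729.1643 g FAME; Y = 91.58%


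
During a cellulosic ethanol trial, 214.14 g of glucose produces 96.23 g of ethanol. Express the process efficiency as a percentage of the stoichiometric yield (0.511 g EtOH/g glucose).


Fermentation efficiency = (actual / (0.511 * glucose)) * 100
= (96.23 / (0.511 * 214.14)) * 100
= 87.9411%

87.9411%


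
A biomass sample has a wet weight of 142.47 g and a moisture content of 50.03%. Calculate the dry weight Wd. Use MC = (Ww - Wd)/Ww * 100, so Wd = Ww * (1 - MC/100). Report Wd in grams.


Wd = Ww * (1 - MC/100)
= 142.47 * (1 - 50.03/100)
= 71.1923 g

71.1923 g


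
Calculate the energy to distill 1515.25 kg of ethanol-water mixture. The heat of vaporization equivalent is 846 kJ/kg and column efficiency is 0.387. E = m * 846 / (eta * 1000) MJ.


E = m * 846 / (eta * 1000)
= 1515.25 * 846 / (0.387 * 1000)
= 3312.4070 MJ

3312.4070 MJ


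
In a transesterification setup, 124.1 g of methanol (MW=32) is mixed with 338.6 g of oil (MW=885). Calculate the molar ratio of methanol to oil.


Molar ratio = n_MeOH / n_oil = (MeOH/32) / (oil/885) = (MeOH * 885) / (32 * oil)
= (124.1 * 885) / (32 * 338.6)
= 10.1363

10.1363


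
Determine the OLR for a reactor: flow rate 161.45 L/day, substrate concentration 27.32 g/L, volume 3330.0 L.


OLR = Q * S / V
= 161.45 * 27.32 / 3330.0
= 1.3246 g/L/day

1.3246 g/L/day


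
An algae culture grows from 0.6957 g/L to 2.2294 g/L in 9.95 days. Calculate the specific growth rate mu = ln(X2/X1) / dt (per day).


mu = ln(X2/X1) / dt
= ln(2.2294/0.6957) / 9.95
= 0.1170 per day

0.1170 per day


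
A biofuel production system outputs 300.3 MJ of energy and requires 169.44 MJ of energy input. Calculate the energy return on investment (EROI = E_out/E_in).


EROI = E_out / E_in
= 300.3 / 169.44
= 1.7723

1.7723


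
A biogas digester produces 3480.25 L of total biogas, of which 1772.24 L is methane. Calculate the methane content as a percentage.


CH4% = V_CH4 / V_total * 100
= 1772.24 / 3480.25 * 100
= 50.9228%

50.9228%


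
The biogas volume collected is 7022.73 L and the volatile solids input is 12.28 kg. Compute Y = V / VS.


Y = V / VS
= 7022.73 / 12.28
= 571.8836 L/kg VS

571.8836 L/kg VS


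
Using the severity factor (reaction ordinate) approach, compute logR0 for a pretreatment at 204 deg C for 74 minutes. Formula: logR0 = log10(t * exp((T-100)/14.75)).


logR0 = log10(t * exp((T - 100) / 14.75))
= log10(74 * exp((204 - 100) / 14.75))
= 4.9314

4.9314


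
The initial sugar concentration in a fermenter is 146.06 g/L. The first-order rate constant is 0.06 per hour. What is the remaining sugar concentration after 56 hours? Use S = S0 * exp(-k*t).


S = S0 * exp(-k * t)
S = 146.06 * exp(-0.06 * 56)
S = 5.0734 g/L

5.0734 g/L


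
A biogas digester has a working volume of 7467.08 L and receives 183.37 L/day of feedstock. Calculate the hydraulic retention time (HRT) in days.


HRT = V / Q
= 7467.08 / 183.37
= 40.7214 days

40.7214 days


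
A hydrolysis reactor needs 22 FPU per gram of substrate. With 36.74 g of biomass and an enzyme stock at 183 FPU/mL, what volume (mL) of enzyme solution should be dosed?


V = dosage * m_sub / activity
V = 22 * 36.74 / 183
V = 4.4168 mL

4.4168 mL


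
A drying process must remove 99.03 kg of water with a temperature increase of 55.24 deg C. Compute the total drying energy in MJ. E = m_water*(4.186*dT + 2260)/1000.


E = m_water * (4.186 * dT + 2260) / 1000
= 99.03 * (4.186 * 55.24 + 2260) / 1000
= 246.7070 MJ

246.7070 MJ


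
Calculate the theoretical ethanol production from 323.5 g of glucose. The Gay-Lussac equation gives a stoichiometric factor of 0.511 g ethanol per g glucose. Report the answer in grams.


Theoretical ethanol yield: m_EtOH = 0.511 * m_glucose
m_EtOH = 0.511 * 323.5 = 165.3085 g

165.3085 g


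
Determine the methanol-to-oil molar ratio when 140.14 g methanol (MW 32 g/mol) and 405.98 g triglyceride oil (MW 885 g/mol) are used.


Molar ratio = n_MeOH / n_oil = (MeOH/32) / (oil/885) = (MeOH * 885) / (32 * oil)
= (140.14 * 885) / (32 * 405.98)
= 9.5466

9.5466


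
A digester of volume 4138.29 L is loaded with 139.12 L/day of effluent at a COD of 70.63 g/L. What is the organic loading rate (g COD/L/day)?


OLR = Q * S / V
= 139.12 * 70.63 / 4138.29
= 2.3744 g/L/day

2.3744 g/L/day


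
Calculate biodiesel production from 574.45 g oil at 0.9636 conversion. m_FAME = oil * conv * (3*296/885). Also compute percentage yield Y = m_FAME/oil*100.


m_FAME = oil * conv * (3 * 296 / 885) = oil * conv * (888/885)
= 574.45 * 0.9636 * 888 / 885
= 555.4164 g
Y = m_FAME / oil * 100 = conv * (888/885) * 100
= 0.9636 * 888 / 885 * 100
= 96.69%

555.4164 g FAME; Y = 96.69%


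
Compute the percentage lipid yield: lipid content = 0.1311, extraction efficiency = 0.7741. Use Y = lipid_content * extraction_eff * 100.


Y = lipid_content * extraction_eff * 100
= 0.1311 * 0.7741 * 100
= 10.1485%

10.1485%


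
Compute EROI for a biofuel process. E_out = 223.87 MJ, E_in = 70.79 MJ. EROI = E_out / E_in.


EROI = E_out / E_in
= 223.87 / 70.79
= 3.1625

3.1625


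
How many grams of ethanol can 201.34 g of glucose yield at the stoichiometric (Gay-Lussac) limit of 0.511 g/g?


Theoretical ethanol yield: m_EtOH = 0.511 * m_glucose
m_EtOH = 0.511 * 201.34 = 102.8847 g

102.8847 g


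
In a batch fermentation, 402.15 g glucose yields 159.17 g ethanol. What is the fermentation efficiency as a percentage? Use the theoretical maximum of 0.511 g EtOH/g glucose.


Fermentation efficiency = (actual / (0.511 * glucose)) * 100
= (159.17 / (0.511 * 402.15)) * 100
= 77.4555%

77.4555%


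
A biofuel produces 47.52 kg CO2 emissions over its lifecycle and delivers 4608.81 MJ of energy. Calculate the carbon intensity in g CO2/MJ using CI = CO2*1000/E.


CI = CO2 * 1000 / E
= 47.52 * 1000 / 4608.81
= 10.3107 g CO2/MJ

10.3107 g CO2/MJ


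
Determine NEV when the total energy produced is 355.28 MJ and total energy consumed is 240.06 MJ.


NEV = E_out - E_in
= 355.28 - 240.06
= 115.2200 MJ

115.2200 MJ
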